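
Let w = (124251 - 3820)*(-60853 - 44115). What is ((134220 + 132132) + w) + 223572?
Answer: -12640911284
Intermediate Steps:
w = -12641401208 (w = 120431*(-104968) = -12641401208)
((134220 + 132132) + w) + 223572 = ((134220 + 132132) - 12641401208) + 223572 = (266352 - 12641401208) + 223572 = -12641134856 + 223572 = -12640911284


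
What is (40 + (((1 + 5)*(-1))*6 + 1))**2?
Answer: 25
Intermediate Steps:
(40 + (((1 + 5)*(-1))*6 + 1))**2 = (40 + ((6*(-1))*6 + 1))**2 = (40 + (-6*6 + 1))**2 = (40 + (-36 + 1))**2 = (40 - 35)**2 = 5**2 = 25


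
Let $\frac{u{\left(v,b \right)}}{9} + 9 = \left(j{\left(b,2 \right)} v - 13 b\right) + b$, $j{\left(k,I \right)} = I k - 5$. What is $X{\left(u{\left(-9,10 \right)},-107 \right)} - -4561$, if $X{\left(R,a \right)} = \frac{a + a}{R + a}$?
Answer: $\frac{11325177}{2483} \approx 4561.1$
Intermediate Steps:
$j{\left(k,I \right)} = -5 + I k$
$u{\left(v,b \right)} = -81 - 108 b + 9 v \left(-5 + 2 b\right)$ ($u{\left(v,b \right)} = -81 + 9 \left(\left(\left(-5 + 2 b\right) v - 13 b\right) + b\right) = -81 + 9 \left(\left(v \left(-5 + 2 b\right) - 13 b\right) + b\right) = -81 + 9 \left(\left(- 13 b + v \left(-5 + 2 b\right)\right) + b\right) = -81 + 9 \left(- 12 b + v \left(-5 + 2 b\right)\right) = -81 - \left(108 b - 9 v \left(-5 + 2 b\right)\right) = -81 - 108 b + 9 v \left(-5 + 2 b\right)$)
$X{\left(R,a \right)} = \frac{2 a}{R + a}$
$X{\left(u{\left(-9,10 \right)},-107 \right)} - -4561 = 2 \left(-107\right) \frac{1}{\left(-81 - 1080 + 9 \left(-9\right) \left(-5 + 2 \cdot 10\right)\right) - 107} - -4561 = 2 \left(-107\right) \frac{1}{\left(-81 - 1080 + 9 \left(-9\right) \left(-5 + 20\right)\right) - 107} + 4561 = 2 \left(-107\right) \frac{1}{\left(-81 - 1080 + 9 \left(-9\right) 15\right) - 107} + 4561 = 2 \left(-107\right) \frac{1}{\left(-81 - 1080 - 1215\right) - 107} + 4561 = 2 \left(-107\right) \frac{1}{-2376 - 107} + 4561 = 2 \left(-107\right) \frac{1}{-2483} + 4561 = 2 \left(-107\right) \left(- \frac{1}{2483}\right) + 4561 = \frac{214}{2483} + 4561 = \frac{11325177}{2483}$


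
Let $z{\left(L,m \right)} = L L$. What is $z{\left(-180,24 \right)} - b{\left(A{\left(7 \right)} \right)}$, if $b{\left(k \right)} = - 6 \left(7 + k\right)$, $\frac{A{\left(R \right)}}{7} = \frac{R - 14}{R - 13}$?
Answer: $32491$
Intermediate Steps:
$z{\left(L,m \right)} = L^{2}$
$A{\left(R \right)} = \frac{7 \left(-14 + R\right)}{-13 + R}$ ($A{\left(R \right)} = 7 \frac{R - 14}{R - 13} = 7 \frac{-14 + R}{-13 + R} = \frac{7 \left(-14 + R\right)}{-13 + R}$)
$b{\left(k \right)} = -42 - 6 k$
$z{\left(-180,24 \right)} - b{\left(A{\left(7 \right)} \right)} = \left(-180\right)^{2} - \left(-42 - 6 \frac{7 \left(-14 + 7\right)}{-13 + 7}\right) = 32400 - \left(-42 - 6 \cdot 7 \frac{1}{-6} \left(-7\right)\right) = 32400 - \left(-42 - 6 \cdot 7 \left(- \frac{1}{6}\right) \left(-7\right)\right) = 32400 - \left(-42 - 49\right) = 32400 - -91 = 32400 + 91 = 32491$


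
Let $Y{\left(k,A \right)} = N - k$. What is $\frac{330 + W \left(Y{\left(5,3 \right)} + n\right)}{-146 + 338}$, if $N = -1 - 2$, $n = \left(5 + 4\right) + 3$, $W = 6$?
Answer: $\frac{59}{32} \approx 1.8438$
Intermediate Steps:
$n = 12$ ($n = 9 + 3 = 12$)
$N = -3$
$Y{\left(k,A \right)} = -3 - k$
$\frac{330 + W \left(Y{\left(5,3 \right)} + n\right)}{-146 + 338} = \frac{330 + 6 \left(\left(-3 - 5\right) + 12\right)}{-146 + 338} = \frac{330 + 6 \left(\left(-3 - 5\right) + 12\right)}{192} = \left(330 + 6 \left(-8 + 12\right)\right) \frac{1}{192} = \left(330 + 6 \cdot 4\right) \frac{1}{192} = \left(330 + 24\right) \frac{1}{192} = 354 \cdot \frac{1}{192} = \frac{59}{32}$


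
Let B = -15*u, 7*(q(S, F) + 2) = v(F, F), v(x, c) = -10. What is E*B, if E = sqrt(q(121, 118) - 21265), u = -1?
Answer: 15*I*sqrt(1042153)/7 ≈ 2187.6*I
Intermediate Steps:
q(S, F) = -24/7 (q(S, F) = -2 + (1/7)*(-10) = -2 - 10/7 = -24/7)
B = 15 (B = -15*(-1) = 15)
E = I*sqrt(1042153)/7 (E = sqrt(-24/7 - 21265) = sqrt(-148879/7) = I*sqrt(1042153)/7 ≈ 145.84*I)
E*B = (I*sqrt(1042153)/7)*15 = 15*I*sqrt(1042153)/7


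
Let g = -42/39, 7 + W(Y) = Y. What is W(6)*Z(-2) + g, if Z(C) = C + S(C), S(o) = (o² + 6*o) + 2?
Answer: 90/13 ≈ 6.9231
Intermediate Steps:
S(o) = 2 + o² + 6*o
W(Y) = -7 + Y
Z(C) = 2 + C² + 7*C (Z(C) = C + (2 + C² + 6*C) = 2 + C² + 7*C)
g = -14/13 (g = -42*1/39 = -14/13 ≈ -1.0769)
W(6)*Z(-2) + g = (-7 + 6)*(2 + (-2)² + 7*(-2)) - 14/13 = -(2 + 4 - 14) - 14/13 = -1*(-8) - 14/13 = 8 - 14/13 = 90/13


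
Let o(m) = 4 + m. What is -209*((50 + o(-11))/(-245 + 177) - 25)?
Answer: 364287/68 ≈ 5357.2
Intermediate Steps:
-209*((50 + o(-11))/(-245 + 177) - 25) = -209*((50 + (4 - 11))/(-245 + 177) - 25) = -209*((50 - 7)/(-68) - 25) = -209*(43*(-1/68) - 25) = -209*(-43/68 - 25) = -209*(-1743/68) = 364287/68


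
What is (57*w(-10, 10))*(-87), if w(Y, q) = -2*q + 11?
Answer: 44631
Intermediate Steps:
w(Y, q) = 11 - 2*q
(57*w(-10, 10))*(-87) = (57*(11 - 2*10))*(-87) = (57*(11 - 20))*(-87) = (57*(-9))*(-87) = -513*(-87) = 44631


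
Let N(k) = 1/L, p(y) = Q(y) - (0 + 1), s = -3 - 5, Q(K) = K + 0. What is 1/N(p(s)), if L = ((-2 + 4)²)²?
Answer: 16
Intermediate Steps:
Q(K) = K
s = -8
L = 16 (L = (2²)² = 4² = 16)
p(y) = -1 + y (p(y) = y - (0 + 1) = y - 1*1 = y - 1 = -1 + y)
N(k) = 1/16
1/N(p(s)) = 1/(1/16) = 16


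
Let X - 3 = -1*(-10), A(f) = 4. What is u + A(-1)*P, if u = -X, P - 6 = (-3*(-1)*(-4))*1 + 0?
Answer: -37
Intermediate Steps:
X = 13 (X = 3 - 1*(-10) = 3 + 10 = 13)
P = -6 (P = 6 + ((-3*(-1)*(-4))*1 + 0) = 6 + ((3*(-4))*1 + 0) = 6 + (-12*1 + 0) = 6 + (-12 + 0) = 6 - 12 = -6)
u = -13 (u = -1*13 = -13)
u + A(-1)*P = -13 + 4*(-6) = -13 - 24 = -37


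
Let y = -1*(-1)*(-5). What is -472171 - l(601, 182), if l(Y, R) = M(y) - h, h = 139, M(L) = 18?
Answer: -472050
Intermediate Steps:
y = -5 (y = 1*(-5) = -5)
l(Y, R) = -121 (l(Y, R) = 18 - 1*139 = 18 - 139 = -121)
-472171 - l(601, 182) = -472171 - 1*(-121) = -472171 + 121 = -472050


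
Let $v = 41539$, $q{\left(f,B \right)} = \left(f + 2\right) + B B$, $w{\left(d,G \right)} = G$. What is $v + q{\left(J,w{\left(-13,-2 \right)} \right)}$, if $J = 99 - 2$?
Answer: $41642$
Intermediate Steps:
$J = 97$
$q{\left(f,B \right)} = 2 + f + B^{2}$ ($q{\left(f,B \right)} = \left(2 + f\right) + B^{2} = 2 + f + B^{2}$)
$v + q{\left(J,w{\left(-13,-2 \right)} \right)} = 41539 + \left(2 + 97 + \left(-2\right)^{2}\right) = 41539 + \left(2 + 97 + 4\right) = 41539 + 103 = 41642$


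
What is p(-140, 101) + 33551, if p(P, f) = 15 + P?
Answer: 33426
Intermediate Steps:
p(-140, 101) + 33551 = (15 - 140) + 33551 = -125 + 33551 = 33426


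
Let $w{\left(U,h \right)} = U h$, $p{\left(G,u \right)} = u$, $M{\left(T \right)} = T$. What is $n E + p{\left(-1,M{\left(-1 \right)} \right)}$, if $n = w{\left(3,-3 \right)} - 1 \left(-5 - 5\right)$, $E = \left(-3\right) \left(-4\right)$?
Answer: $11$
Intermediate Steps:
$E = 12$
$n = 1$ ($n = 3 \left(-3\right) - 1 \left(-5 - 5\right) = -9 - 1 \left(-10\right) = -9 - -10 = -9 + 10 = 1$)
$n E + p{\left(-1,M{\left(-1 \right)} \right)} = 1 \cdot 12 - 1 = 12 - 1 = 11$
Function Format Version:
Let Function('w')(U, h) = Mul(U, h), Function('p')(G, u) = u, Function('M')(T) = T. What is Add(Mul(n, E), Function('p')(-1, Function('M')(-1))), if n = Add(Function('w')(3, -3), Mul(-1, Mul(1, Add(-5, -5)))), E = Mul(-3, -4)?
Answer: 11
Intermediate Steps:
E = 12
n = 1 (n = Add(Mul(3, -3), Mul(-1, Mul(1, Add(-5, -5)))) = Add(-9, Mul(-1, Mul(1, -10))) = Add(-9, Mul(-1, -10)) = Add(-9, 10) = 1)
Add(Mul(n, E), Function('p')(-1, Function('M')(-1))) = Add(Mul(1, 12), -1) = Add(12, -1) = 11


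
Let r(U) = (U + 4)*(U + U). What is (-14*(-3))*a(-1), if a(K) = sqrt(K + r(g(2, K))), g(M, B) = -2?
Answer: 126*I ≈ 126.0*I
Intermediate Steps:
r(U) = 2*U*(4 + U) (r(U) = (4 + U)*(2*U) = 2*U*(4 + U))
a(K) = sqrt(-8 + K) (a(K) = sqrt(K + 2*(-2)*(4 - 2)) = sqrt(K + 2*(-2)*2) = sqrt(K - 8) = sqrt(-8 + K))
(-14*(-3))*a(-1) = (-14*(-3))*sqrt(-8 - 1) = 42*sqrt(-9) = 42*(3*I) = 126*I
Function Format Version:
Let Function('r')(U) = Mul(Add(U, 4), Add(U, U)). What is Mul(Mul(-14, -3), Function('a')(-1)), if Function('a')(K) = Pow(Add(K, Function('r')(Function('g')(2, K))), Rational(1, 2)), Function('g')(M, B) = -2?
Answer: Mul(126, I) ≈ Mul(126.00, I)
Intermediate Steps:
Function('r')(U) = Mul(2, U, Add(4, U)) (Function('r')(U) = Mul(Add(4, U), Mul(2, U)) = Mul(2, U, Add(4, U)))
Function('a')(K) = Pow(Add(-8, K), Rational(1, 2)) (Function('a')(K) = Pow(Add(K, Mul(2, -2, Add(4, -2))), Rational(1, 2)) = Pow(Add(K, Mul(2, -2, 2)), Rational(1, 2)) = Pow(Add(K, -8), Rational(1, 2)) = Pow(Add(-8, K), Rational(1, 2)))
Mul(Mul(-14, -3), Function('a')(-1)) = Mul(Mul(-14, -3), Pow(Add(-8, -1), Rational(1, 2))) = Mul(42, Pow(-9, Rational(1, 2))) = Mul(42, Mul(3, I)) = Mul(126, I)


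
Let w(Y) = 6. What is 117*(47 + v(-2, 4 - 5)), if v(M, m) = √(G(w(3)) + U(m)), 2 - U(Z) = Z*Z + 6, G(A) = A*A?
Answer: 5499 + 117*√31 ≈ 6150.4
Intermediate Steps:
G(A) = A²
U(Z) = -4 - Z² (U(Z) = 2 - (Z*Z + 6) = 2 - (Z² + 6) = 2 - (6 + Z²) = 2 + (-6 - Z²) = -4 - Z²)
v(M, m) = √(32 - m²) (v(M, m) = √(6² + (-4 - m²)) = √(36 + (-4 - m²)) = √(32 - m²))
117*(47 + v(-2, 4 - 5)) = 117*(47 + √(32 - (4 - 5)²)) = 117*(47 + √(32 - 1*(-1)²)) = 117*(47 + √(32 - 1*1)) = 117*(47 + √(32 - 1)) = 117*(47 + √31) = 5499 + 117*√31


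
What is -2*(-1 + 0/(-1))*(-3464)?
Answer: -6928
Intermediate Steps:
-2*(-1 + 0/(-1))*(-3464) = -2*(-1 + 0*(-1))*(-3464) = -2*(-1 + 0)*(-3464) = -2*(-1)*(-3464) = 2*(-3464) = -6928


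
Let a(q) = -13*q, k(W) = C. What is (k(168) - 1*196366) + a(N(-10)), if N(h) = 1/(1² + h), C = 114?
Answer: -1766255/9 ≈ -1.9625e+5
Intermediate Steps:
k(W) = 114
N(h) = 1/(1 + h)
(k(168) - 1*196366) + a(N(-10)) = (114 - 1*196366) - 13/(1 - 10) = (114 - 196366) - 13/(-9) = -196252 - 13*(-⅑) = -196252 + 13/9 = -1766255/9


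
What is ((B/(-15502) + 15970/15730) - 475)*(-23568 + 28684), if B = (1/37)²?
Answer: -40474808771220446/16691290187 ≈ -2.4249e+6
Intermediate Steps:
B = 1/1369 (B = (1/37)² = 1/1369 ≈ 0.00073046)
((B/(-15502) + 15970/15730) - 475)*(-23568 + 28684) = (((1/1369)/(-15502) + 15970/15730) - 475)*(-23568 + 28684) = (((1/1369)*(-1/15502) + 15970*(1/15730)) - 475)*5116 = ((-1/21222238 + 1597/1573) - 475)*5116 = (33891912513/33382580374 - 475)*5116 = -15822833765137/33382580374*5116 = -40474808771220446/16691290187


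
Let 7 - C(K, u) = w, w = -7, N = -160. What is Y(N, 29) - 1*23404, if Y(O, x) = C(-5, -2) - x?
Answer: -23419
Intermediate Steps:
C(K, u) = 14 (C(K, u) = 7 - 1*(-7) = 7 + 7 = 14)
Y(O, x) = 14 - x
Y(N, 29) - 1*23404 = (14 - 1*29) - 1*23404 = (14 - 29) - 23404 = -15 - 23404 = -23419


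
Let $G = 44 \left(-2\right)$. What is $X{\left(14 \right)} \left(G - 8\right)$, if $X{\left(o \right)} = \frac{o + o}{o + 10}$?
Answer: $-112$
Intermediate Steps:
$X{\left(o \right)} = \frac{2 o}{10 + o}$
$G = -88$
$X{\left(14 \right)} \left(G - 8\right) = 2 \cdot 14 \frac{1}{10 + 14} \left(-88 - 8\right) = 2 \cdot 14 \cdot \frac{1}{24} \left(-96\right) = \frac{7}{6} \left(-96\right) = -112$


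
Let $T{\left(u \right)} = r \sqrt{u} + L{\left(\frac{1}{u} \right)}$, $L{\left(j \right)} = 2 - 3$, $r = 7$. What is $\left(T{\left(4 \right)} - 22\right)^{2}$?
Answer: $81$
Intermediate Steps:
$L{\left(j \right)} = -1$
$T{\left(u \right)} = -1 + 7 \sqrt{u}$ ($T{\left(u \right)} = 7 \sqrt{u} - 1 = -1 + 7 \sqrt{u}$)
$\left(T{\left(4 \right)} - 22\right)^{2} = \left(\left(-1 + 7 \sqrt{4}\right) - 22\right)^{2} = \left(\left(-1 + 7 \cdot 2\right) - 22\right)^{2} = \left(\left(-1 + 14\right) - 22\right)^{2} = \left(13 - 22\right)^{2} = \left(-9\right)^{2} = 81$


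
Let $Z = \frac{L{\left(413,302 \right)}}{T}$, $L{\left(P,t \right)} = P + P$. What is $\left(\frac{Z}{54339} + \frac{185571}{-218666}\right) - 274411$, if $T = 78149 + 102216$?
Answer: $- \frac{9967724282838704681}{36323957335890} \approx -2.7441 \cdot 10^{5}$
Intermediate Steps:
$L{\left(P,t \right)} = 2 P$
$T = 180365$
$Z = \frac{826}{180365}$ ($Z = \frac{2 \cdot 413}{180365} = 826 \cdot \frac{1}{180365} = \frac{826}{180365} \approx 0.0045796$)
$\left(\frac{Z}{54339} + \frac{185571}{-218666}\right) - 274411 = \left(\frac{826}{180365 \cdot 54339} + \frac{185571}{-218666}\right) - 274411 = \left(\frac{826}{180365} \cdot \frac{1}{54339} + 185571 \left(- \frac{1}{218666}\right)\right) - 274411 = \left(\frac{14}{166116165} - \frac{185571}{218666}\right) - 274411 = - \frac{30826339793891}{36323957335890} - 274411 = - \frac{9967724282838704681}{36323957335890}$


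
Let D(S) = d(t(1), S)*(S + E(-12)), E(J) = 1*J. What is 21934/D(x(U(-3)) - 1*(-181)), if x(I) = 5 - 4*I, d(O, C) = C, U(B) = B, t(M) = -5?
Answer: 997/1674 ≈ 0.59558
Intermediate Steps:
E(J) = J
D(S) = S*(-12 + S) (D(S) = S*(S - 12) = S*(-12 + S))
21934/D(x(U(-3)) - 1*(-181)) = 21934/((((5 - 4*(-3)) - 1*(-181))*(-12 + ((5 - 4*(-3)) - 1*(-181))))) = 21934/((((5 + 12) + 181)*(-12 + ((5 + 12) + 181)))) = 21934/(((17 + 181)*(-12 + (17 + 181)))) = 21934/((198*(-12 + 198))) = 21934/((198*186)) = 21934/36828 = 21934*(1/36828) = 997/1674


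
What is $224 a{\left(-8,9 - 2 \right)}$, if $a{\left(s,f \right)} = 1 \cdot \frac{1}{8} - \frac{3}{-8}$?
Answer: $112$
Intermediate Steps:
$a{\left(s,f \right)} = \frac{1}{2}$ ($a{\left(s,f \right)} = 1 \cdot \frac{1}{8} - - \frac{3}{8} = \frac{1}{8} + \frac{3}{8} = \frac{1}{2}$)
$224 a{\left(-8,9 - 2 \right)} = 224 \cdot \frac{1}{2} = 112$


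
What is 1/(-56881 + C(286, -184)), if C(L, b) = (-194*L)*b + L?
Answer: 1/10152461 ≈ 9.8498e-8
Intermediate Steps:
C(L, b) = L - 194*L*b (C(L, b) = -194*L*b + L = L - 194*L*b)
1/(-56881 + C(286, -184)) = 1/(-56881 + 286*(1 - 194*(-184))) = 1/(-56881 + 286*(1 + 35696)) = 1/(-56881 + 286*35697) = 1/(-56881 + 10209342) = 1/10152461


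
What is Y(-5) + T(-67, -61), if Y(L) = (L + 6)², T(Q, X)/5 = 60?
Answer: 301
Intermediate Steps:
T(Q, X) = 300 (T(Q, X) = 5*60 = 300)
Y(L) = (6 + L)²
Y(-5) + T(-67, -61) = (6 - 5)² + 300 = 1² + 300 = 1 + 300 = 301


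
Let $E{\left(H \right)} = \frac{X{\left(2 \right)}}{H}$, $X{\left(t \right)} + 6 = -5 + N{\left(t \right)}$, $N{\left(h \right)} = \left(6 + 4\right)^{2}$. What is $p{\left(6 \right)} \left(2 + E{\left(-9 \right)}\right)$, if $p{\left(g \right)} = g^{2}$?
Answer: $-284$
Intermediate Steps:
$N{\left(h \right)} = 100$ ($N{\left(h \right)} = 10^{2} = 100$)
$X{\left(t \right)} = 89$ ($X{\left(t \right)} = -6 + \left(-5 + 100\right) = -6 + 95 = 89$)
$E{\left(H \right)} = \frac{89}{H}$
$p{\left(6 \right)} \left(2 + E{\left(-9 \right)}\right) = 6^{2} \left(2 + \frac{89}{-9}\right) = 36 \left(2 + 89 \left(- \frac{1}{9}\right)\right) = 36 \left(2 - \frac{89}{9}\right) = 36 \left(- \frac{71}{9}\right) = -284$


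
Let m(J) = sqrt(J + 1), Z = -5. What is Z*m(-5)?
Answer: -10*I ≈ -10.0*I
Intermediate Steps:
m(J) = sqrt(1 + J)
Z*m(-5) = -5*sqrt(1 - 5) = -10*I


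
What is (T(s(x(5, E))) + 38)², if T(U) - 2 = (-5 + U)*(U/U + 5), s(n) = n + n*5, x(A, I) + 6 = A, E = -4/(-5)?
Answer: 676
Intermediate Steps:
E = ⅘ (E = -4*(-⅕) = ⅘ ≈ 0.80000)
x(A, I) = -6 + A
s(n) = 6*n (s(n) = n + 5*n = 6*n)
T(U) = -28 + 6*U (T(U) = 2 + (-5 + U)*(U/U + 5) = 2 + (-5 + U)*(1 + 5) = 2 + (-5 + U)*6 = 2 + (-30 + 6*U) = -28 + 6*U)
(T(s(x(5, E))) + 38)² = ((-28 + 6*(6*(-6 + 5))) + 38)² = ((-28 + 6*(6*(-1))) + 38)² = ((-28 + 6*(-6)) + 38)² = ((-28 - 36) + 38)² = (-64 + 38)² = (-26)² = 676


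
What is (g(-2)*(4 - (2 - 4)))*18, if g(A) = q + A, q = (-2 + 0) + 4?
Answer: 0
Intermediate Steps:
q = 2 (q = -2 + 4 = 2)
g(A) = 2 + A
(g(-2)*(4 - (2 - 4)))*18 = ((2 - 2)*(4 - (2 - 4)))*18 = (0*(4 - 1*(-2)))*18 = (0*(4 + 2))*18 = (0*6)*18 = 0*18 = 0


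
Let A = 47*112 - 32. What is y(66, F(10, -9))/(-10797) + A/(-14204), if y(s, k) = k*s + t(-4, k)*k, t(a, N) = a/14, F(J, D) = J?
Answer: -115191932/268381029 ≈ -0.42921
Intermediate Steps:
t(a, N) = a/14 (t(a, N) = a*(1/14) = a/14)
y(s, k) = -2*k/7 + k*s (y(s, k) = k*s + ((1/14)*(-4))*k = k*s - 2*k/7 = -2*k/7 + k*s)
A = 5232 (A = 5264 - 32 = 5232)
y(66, F(10, -9))/(-10797) + A/(-14204) = ((⅐)*10*(-2 + 7*66))/(-10797) + 5232/(-14204) = ((⅐)*10*(-2 + 462))*(-1/10797) + 5232*(-1/14204) = ((⅐)*10*460)*(-1/10797) - 1308/3551 = (4600/7)*(-1/10797) - 1308/3551 = -4600/75579 - 1308/3551 = -115191932/268381029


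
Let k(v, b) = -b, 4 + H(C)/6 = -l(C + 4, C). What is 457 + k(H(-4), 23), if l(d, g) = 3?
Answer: 434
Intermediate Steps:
H(C) = -42 (H(C) = -24 + 6*(-1*3) = -24 + 6*(-3) = -24 - 18 = -42)
457 + k(H(-4), 23) = 457 - 1*23 = 457 - 23 = 434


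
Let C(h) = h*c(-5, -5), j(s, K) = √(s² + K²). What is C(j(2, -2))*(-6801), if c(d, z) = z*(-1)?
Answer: -68010*√2 ≈ -96181.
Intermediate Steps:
c(d, z) = -z
j(s, K) = √(K² + s²)
C(h) = 5*h (C(h) = h*(-1*(-5)) = h*5 = 5*h)
C(j(2, -2))*(-6801) = (5*√((-2)² + 2²))*(-6801) = (5*√(4 + 4))*(-6801) = (5*√8)*(-6801) = (5*(2*√2))*(-6801) = (10*√2)*(-6801) = -68010*√2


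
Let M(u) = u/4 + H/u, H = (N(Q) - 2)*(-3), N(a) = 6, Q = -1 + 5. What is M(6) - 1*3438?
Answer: -6877/2 ≈ -3438.5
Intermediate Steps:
Q = 4
H = -12 (H = (6 - 2)*(-3) = 4*(-3) = -12)
M(u) = -12/u + u/4 (M(u) = u/4 - 12/u = -12/u + u/4)
M(6) - 1*3438 = (-12/6 + (¼)*6) - 1*3438 = (-12*⅙ + 3/2) - 3438 = (-2 + 3/2) - 3438 = -½ - 3438 = -6877/2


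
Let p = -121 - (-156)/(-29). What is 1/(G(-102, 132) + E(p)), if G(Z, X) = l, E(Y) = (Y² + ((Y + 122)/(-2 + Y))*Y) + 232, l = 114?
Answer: 3131043/51078016358 ≈ 6.1299e-5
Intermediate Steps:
p = -3665/29 (p = -121 - (-156)*(-1)/29 = -121 - 1*156/29 = -121 - 156/29 = -3665/29 ≈ -126.38)
E(Y) = 232 + Y² + Y*(122 + Y)/(-2 + Y) (E(Y) = (Y² + ((122 + Y)/(-2 + Y))*Y) + 232 = (Y² + Y*(122 + Y)/(-2 + Y)) + 232 = 232 + Y² + Y*(122 + Y)/(-2 + Y))
G(Z, X) = 114
1/(G(-102, 132) + E(p)) = 1/(114 + (-464 + (-3665/29)³ - (-3665/29)² + 354*(-3665/29))/(-2 - 3665/29)) = 1/(114 + (-464 - 49229104625/24389 - 1*13432225/841 - 1297410/29)/(-3723/29)) = 1/(114 - 29*(-464 - 49229104625/24389 - 13432225/841 - 1297410/29)/3723) = 1/(114 - 29/3723*(-50721077456/24389)) = 1/(114 + 50721077456/3131043) = 1/(51078016358/3131043) = 3131043/51078016358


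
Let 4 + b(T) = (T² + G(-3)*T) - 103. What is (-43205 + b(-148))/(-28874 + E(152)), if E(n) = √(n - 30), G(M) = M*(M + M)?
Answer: 347527464/416853877 + 12036*√122/416853877 ≈ 0.83401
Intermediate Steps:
G(M) = 2*M² (G(M) = M*(2*M) = 2*M²)
E(n) = √(-30 + n)
b(T) = -107 + T² + 18*T (b(T) = -4 + ((T² + (2*(-3)²)*T) - 103) = -4 + ((T² + (2*9)*T) - 103) = -4 + ((T² + 18*T) - 103) = -4 + (-103 + T² + 18*T) = -107 + T² + 18*T)
(-43205 + b(-148))/(-28874 + E(152)) = (-43205 + (-107 + (-148)² + 18*(-148)))/(-28874 + √(-30 + 152)) = (-43205 + (-107 + 21904 - 2664))/(-28874 + √122) = (-43205 + 19133)/(-28874 + √122) = -24072/(-28874 + √122)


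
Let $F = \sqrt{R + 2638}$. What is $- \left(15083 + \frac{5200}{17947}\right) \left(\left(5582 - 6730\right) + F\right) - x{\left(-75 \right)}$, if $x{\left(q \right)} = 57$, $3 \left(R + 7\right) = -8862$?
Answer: $\frac{310762348569}{17947} - \frac{270699801 i \sqrt{323}}{17947} \approx 1.7316 \cdot 10^{7} - 2.7108 \cdot 10^{5} i$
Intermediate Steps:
$R = -2961$ ($R = -7 + \frac{1}{3} \left(-8862\right) = -7 - 2954 = -2961$)
$F = i \sqrt{323}$ ($F = \sqrt{-2961 + 2638} = \sqrt{-323} = i \sqrt{323} \approx 17.972 i$)
$- \left(15083 + \frac{5200}{17947}\right) \left(\left(5582 - 6730\right) + F\right) - x{\left(-75 \right)} = - \left(15083 + \frac{5200}{17947}\right) \left(\left(5582 - 6730\right) + i \sqrt{323}\right) - 57 = - \left(15083 + 5200 \cdot \frac{1}{17947}\right) \left(\left(5582 - 6730\right) + i \sqrt{323}\right) - 57 = - \left(15083 + \frac{5200}{17947}\right) \left(-1148 + i \sqrt{323}\right) - 57 = - \frac{270699801 \left(-1148 + i \sqrt{323}\right)}{17947} - 57 = - (- \frac{310763371548}{17947} + \frac{270699801 i \sqrt{323}}{17947}) - 57 = \left(\frac{310763371548}{17947} - \frac{270699801 i \sqrt{323}}{17947}\right) - 57 = \frac{310762348569}{17947} - \frac{270699801 i \sqrt{323}}{17947}$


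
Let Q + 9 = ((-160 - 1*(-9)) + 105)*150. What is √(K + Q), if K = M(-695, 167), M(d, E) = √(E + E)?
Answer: √(-6909 + √334) ≈ 83.01*I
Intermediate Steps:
Q = -6909 (Q = -9 + ((-160 - 1*(-9)) + 105)*150 = -9 + ((-160 + 9) + 105)*150 = -9 + (-151 + 105)*150 = -9 - 46*150 = -9 - 6900 = -6909)
M(d, E) = √2*√E (M(d, E) = √(2*E) = √2*√E)
K = √334 (K = √2*√167 = √334 ≈ 18.276)
√(K + Q) = √(√334 - 6909) = √(-6909 + √334)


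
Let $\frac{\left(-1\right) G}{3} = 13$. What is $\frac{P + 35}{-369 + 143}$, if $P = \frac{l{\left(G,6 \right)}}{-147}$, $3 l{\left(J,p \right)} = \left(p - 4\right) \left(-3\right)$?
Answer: $- \frac{5147}{33222} \approx -0.15493$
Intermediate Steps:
$G = -39$ ($G = \left(-3\right) 13 = -39$)
$l{\left(J,p \right)} = 4 - p$ ($l{\left(J,p \right)} = \frac{\left(p - 4\right) \left(-3\right)}{3} = \frac{\left(-4 + p\right) \left(-3\right)}{3} = \frac{12 - 3 p}{3} = 4 - p$)
$P = \frac{2}{147}$ ($P = \frac{4 - 6}{-147} = \left(4 - 6\right) \left(- \frac{1}{147}\right) = \left(-2\right) \left(- \frac{1}{147}\right) = \frac{2}{147} \approx 0.013605$)
$\frac{P + 35}{-369 + 143} = \frac{\frac{2}{147} + 35}{-369 + 143} = \frac{5147}{147 \left(-226\right)} = \frac{5147}{147} \left(- \frac{1}{226}\right) = - \frac{5147}{33222}$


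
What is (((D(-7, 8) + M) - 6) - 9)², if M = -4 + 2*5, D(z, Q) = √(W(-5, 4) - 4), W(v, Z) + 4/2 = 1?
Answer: (9 - I*√5)² ≈ 76.0 - 40.249*I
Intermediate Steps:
W(v, Z) = -1 (W(v, Z) = -2 + 1 = -1)
D(z, Q) = I*√5 (D(z, Q) = √(-1 - 4) = √(-5) = I*√5)
M = 6 (M = -4 + 10 = 6)
(((D(-7, 8) + M) - 6) - 9)² = (((I*√5 + 6) - 6) - 9)² = (((6 + I*√5) - 6) - 9)² = (I*√5 - 9)² = (-9 + I*√5)²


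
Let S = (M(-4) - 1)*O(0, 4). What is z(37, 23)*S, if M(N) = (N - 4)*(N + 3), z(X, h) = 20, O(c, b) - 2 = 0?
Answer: 280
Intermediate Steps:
O(c, b) = 2 (O(c, b) = 2 + 0 = 2)
M(N) = (-4 + N)*(3 + N)
S = 14 (S = ((-12 + (-4)**2 - 1*(-4)) - 1)*2 = ((-12 + 16 + 4) - 1)*2 = (8 - 1)*2 = 7*2 = 14)
z(37, 23)*S = 20*14 = 280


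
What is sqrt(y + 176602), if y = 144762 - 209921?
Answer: sqrt(111443) ≈ 333.83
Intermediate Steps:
y = -65159
sqrt(y + 176602) = sqrt(-65159 + 176602) = sqrt(111443)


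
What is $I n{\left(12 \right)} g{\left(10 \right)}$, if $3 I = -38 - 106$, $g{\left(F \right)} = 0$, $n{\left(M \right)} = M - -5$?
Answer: $0$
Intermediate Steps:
$n{\left(M \right)} = 5 + M$ ($n{\left(M \right)} = M + 5 = 5 + M$)
$I = -48$ ($I = \frac{-38 - 106}{3} = \frac{1}{3} \left(-144\right) = -48$)
$I n{\left(12 \right)} g{\left(10 \right)} = - 48 \left(5 + 12\right) 0 = \left(-48\right) 17 \cdot 0 = \left(-816\right) 0 = 0$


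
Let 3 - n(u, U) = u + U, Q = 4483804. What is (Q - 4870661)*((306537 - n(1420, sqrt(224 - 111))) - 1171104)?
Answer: 333915619550 - 386857*sqrt(113) ≈ 3.3391e+11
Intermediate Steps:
n(u, U) = 3 - U - u (n(u, U) = 3 - (u + U) = 3 - (U + u) = 3 + (-U - u) = 3 - U - u)
(Q - 4870661)*((306537 - n(1420, sqrt(224 - 111))) - 1171104) = (4483804 - 4870661)*((306537 - (3 - sqrt(224 - 111) - 1*1420)) - 1171104) = -386857*((306537 - (3 - sqrt(113) - 1420)) - 1171104) = -386857*((306537 - (-1417 - sqrt(113))) - 1171104) = -386857*((306537 + (1417 + sqrt(113))) - 1171104) = -386857*((307954 + sqrt(113)) - 1171104) = -386857*(-863150 + sqrt(113)) = 333915619550 - 386857*sqrt(113)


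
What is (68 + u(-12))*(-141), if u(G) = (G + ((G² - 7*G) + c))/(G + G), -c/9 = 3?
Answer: -67821/8 ≈ -8477.6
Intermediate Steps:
c = -27 (c = -9*3 = -27)
u(G) = (-27 + G² - 6*G)/(2*G) (u(G) = (G + ((G² - 7*G) - 27))/(G + G) = (G + (-27 + G² - 7*G))/((2*G)) = (-27 + G² - 6*G)*(1/(2*G)) = (-27 + G² - 6*G)/(2*G))
(68 + u(-12))*(-141) = (68 + (½)*(-27 - 12*(-6 - 12))/(-12))*(-141) = (68 + (½)*(-1/12)*(-27 - 12*(-18)))*(-141) = (68 + (½)*(-1/12)*(-27 + 216))*(-141) = (68 + (½)*(-1/12)*189)*(-141) = (68 - 63/8)*(-141) = (481/8)*(-141) = -67821/8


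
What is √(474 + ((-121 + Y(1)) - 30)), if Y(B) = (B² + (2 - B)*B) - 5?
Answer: 8*√5 ≈ 17.889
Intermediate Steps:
Y(B) = -5 + B² + B*(2 - B) (Y(B) = (B² + B*(2 - B)) - 5 = -5 + B² + B*(2 - B))
√(474 + ((-121 + Y(1)) - 30)) = √(474 + ((-121 + (-5 + 2*1)) - 30)) = √(474 + ((-121 + (-5 + 2)) - 30)) = √(474 + ((-121 - 3) - 30)) = √(474 + (-124 - 30)) = √(474 - 154) = √320 = 8*√5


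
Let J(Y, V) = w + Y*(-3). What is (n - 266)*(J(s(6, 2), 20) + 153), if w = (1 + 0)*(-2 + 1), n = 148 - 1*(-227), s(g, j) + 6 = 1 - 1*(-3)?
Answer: 17222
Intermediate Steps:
s(g, j) = -2 (s(g, j) = -6 + (1 - 1*(-3)) = -6 + (1 + 3) = -6 + 4 = -2)
n = 375 (n = 148 + 227 = 375)
w = -1 (w = 1*(-1) = -1)
J(Y, V) = -1 - 3*Y (J(Y, V) = -1 + Y*(-3) = -1 - 3*Y)
(n - 266)*(J(s(6, 2), 20) + 153) = (375 - 266)*((-1 - 3*(-2)) + 153) = 109*((-1 + 6) + 153) = 109*(5 + 153) = 109*158 = 17222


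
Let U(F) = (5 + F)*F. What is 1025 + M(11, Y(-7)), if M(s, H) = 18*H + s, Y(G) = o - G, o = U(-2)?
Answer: 1054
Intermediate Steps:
U(F) = F*(5 + F)
o = -6 (o = -2*(5 - 2) = -2*3 = -6)
Y(G) = -6 - G
M(s, H) = s + 18*H
1025 + M(11, Y(-7)) = 1025 + (11 + 18*(-6 - 1*(-7))) = 1025 + (11 + 18*(-6 + 7)) = 1025 + (11 + 18*1) = 1025 + (11 + 18) = 1025 + 29 = 1054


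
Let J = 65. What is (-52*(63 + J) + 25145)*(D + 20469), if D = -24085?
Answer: -66856224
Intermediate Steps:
(-52*(63 + J) + 25145)*(D + 20469) = (-52*(63 + 65) + 25145)*(-24085 + 20469) = (-52*128 + 25145)*(-3616) = (-6656 + 25145)*(-3616) = 18489*(-3616) = -66856224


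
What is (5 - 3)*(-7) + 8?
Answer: -6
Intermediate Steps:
(5 - 3)*(-7) + 8 = 2*(-7) + 8 = -14 + 8 = -6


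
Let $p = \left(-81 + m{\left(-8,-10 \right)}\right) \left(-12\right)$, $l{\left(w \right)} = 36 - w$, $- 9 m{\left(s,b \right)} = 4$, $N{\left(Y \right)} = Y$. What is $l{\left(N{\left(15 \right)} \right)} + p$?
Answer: $\frac{2995}{3} \approx 998.33$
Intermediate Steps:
$m{\left(s,b \right)} = - \frac{4}{9}$ ($m{\left(s,b \right)} = \left(- \frac{1}{9}\right) 4 = - \frac{4}{9}$)
$p = \frac{2932}{3}$ ($p = \left(-81 - \frac{4}{9}\right) \left(-12\right) = \left(- \frac{733}{9}\right) \left(-12\right) = \frac{2932}{3} \approx 977.33$)
$l{\left(N{\left(15 \right)} \right)} + p = \left(36 - 15\right) + \frac{2932}{3} = 21 + \frac{2932}{3} = \frac{2995}{3}$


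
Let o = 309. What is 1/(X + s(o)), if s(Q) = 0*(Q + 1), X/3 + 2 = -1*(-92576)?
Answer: 1/277722 ≈ 3.6007e-6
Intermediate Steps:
X = 277722 (X = -6 + 3*(-1*(-92576)) = -6 + 3*92576 = -6 + 277728 = 277722)
s(Q) = 0 (s(Q) = 0*(1 + Q) = 0)
1/(X + s(o)) = 1/(277722 + 0) = 1/277722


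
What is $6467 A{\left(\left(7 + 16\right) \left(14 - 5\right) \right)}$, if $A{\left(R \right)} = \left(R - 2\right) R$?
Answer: $274427145$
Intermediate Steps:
$A{\left(R \right)} = R \left(-2 + R\right)$ ($A{\left(R \right)} = \left(-2 + R\right) R = R \left(-2 + R\right)$)
$6467 A{\left(\left(7 + 16\right) \left(14 - 5\right) \right)} = 6467 \left(7 + 16\right) \left(14 - 5\right) \left(-2 + \left(7 + 16\right) \left(14 - 5\right)\right) = 6467 \cdot 23 \cdot 9 \left(-2 + 23 \cdot 9\right) = 6467 \cdot 207 \left(-2 + 207\right) = 6467 \cdot 207 \cdot 205 = 6467 \cdot 42435 = 274427145$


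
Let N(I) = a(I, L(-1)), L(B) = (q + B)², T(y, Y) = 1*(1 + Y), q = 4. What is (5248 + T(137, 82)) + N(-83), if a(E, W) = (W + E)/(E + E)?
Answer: 442510/83 ≈ 5331.4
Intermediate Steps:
T(y, Y) = 1 + Y
L(B) = (4 + B)²
a(E, W) = (E + W)/(2*E) (a(E, W) = (E + W)/((2*E)) = (E + W)*(1/(2*E)) = (E + W)/(2*E))
N(I) = (9 + I)/(2*I) (N(I) = (I + (4 - 1)²)/(2*I) = (I + 3²)/(2*I) = (I + 9)/(2*I) = (9 + I)/(2*I))
(5248 + T(137, 82)) + N(-83) = (5248 + (1 + 82)) + (½)*(9 - 83)/(-83) = (5248 + 83) + (½)*(-1/83)*(-74) = 5331 + 37/83 = 442510/83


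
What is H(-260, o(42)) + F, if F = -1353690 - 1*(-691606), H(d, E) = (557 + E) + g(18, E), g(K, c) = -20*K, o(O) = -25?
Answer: -661912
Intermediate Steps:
H(d, E) = 197 + E (H(d, E) = (557 + E) - 20*18 = (557 + E) - 360 = 197 + E)
F = -662084 (F = -1353690 + 691606 = -662084)
H(-260, o(42)) + F = (197 - 25) - 662084 = 172 - 662084 = -661912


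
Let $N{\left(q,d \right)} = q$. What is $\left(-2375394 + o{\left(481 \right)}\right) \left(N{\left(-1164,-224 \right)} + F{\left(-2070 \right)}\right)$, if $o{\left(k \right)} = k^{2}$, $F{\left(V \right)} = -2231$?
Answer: $7278992035$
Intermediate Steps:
$\left(-2375394 + o{\left(481 \right)}\right) \left(N{\left(-1164,-224 \right)} + F{\left(-2070 \right)}\right) = \left(-2375394 + 481^{2}\right) \left(-1164 - 2231\right) = \left(-2375394 + 231361\right) \left(-3395\right) = \left(-2144033\right) \left(-3395\right) = 7278992035$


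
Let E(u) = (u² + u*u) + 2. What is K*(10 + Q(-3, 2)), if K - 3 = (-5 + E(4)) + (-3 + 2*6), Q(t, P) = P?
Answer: 492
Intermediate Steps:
E(u) = 2 + 2*u² (E(u) = (u² + u²) + 2 = 2*u² + 2 = 2 + 2*u²)
K = 41 (K = 3 + ((-5 + (2 + 2*4²)) + (-3 + 2*6)) = 3 + ((-5 + (2 + 2*16)) + (-3 + 12)) = 3 + ((-5 + (2 + 32)) + 9) = 3 + ((-5 + 34) + 9) = 3 + (29 + 9) = 3 + 38 = 41)
K*(10 + Q(-3, 2)) = 41*(10 + 2) = 41*12 = 492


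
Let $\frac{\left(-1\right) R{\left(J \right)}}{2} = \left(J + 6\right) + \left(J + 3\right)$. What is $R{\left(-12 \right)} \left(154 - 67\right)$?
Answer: $2610$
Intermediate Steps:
$R{\left(J \right)} = -18 - 4 J$ ($R{\left(J \right)} = - 2 \left(\left(J + 6\right) + \left(J + 3\right)\right) = - 2 \left(\left(6 + J\right) + \left(3 + J\right)\right) = - 2 \left(9 + 2 J\right) = -18 - 4 J$)
$R{\left(-12 \right)} \left(154 - 67\right) = \left(-18 - -48\right) \left(154 - 67\right) = \left(-18 + 48\right) 87 = 30 \cdot 87 = 2610$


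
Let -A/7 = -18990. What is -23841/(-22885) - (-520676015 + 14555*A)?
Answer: -32362139265634/22885 ≈ -1.4141e+9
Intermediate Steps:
A = 132930 (A = -7*(-18990) = 132930)
-23841/(-22885) - (-520676015 + 14555*A) = -23841/(-22885) - 14555/(1/(132930 - 35773)) = -23841*(-1/22885) - 14555/(1/97157) = 23841/22885 - 14555/1/97157 = 23841/22885 - 14555*97157 = 23841/22885 - 1414120135 = -32362139265634/22885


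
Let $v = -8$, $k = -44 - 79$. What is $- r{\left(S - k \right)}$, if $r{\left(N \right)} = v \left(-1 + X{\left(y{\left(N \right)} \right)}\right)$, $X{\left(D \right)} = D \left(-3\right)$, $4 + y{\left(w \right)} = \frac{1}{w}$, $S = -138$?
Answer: $\frac{448}{5} \approx 89.6$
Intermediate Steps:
$y{\left(w \right)} = -4 + \frac{1}{w}$
$X{\left(D \right)} = - 3 D$
$k = -123$ ($k = -44 - 79 = -123$)
$r{\left(N \right)} = -88 + \frac{24}{N}$ ($r{\left(N \right)} = - 8 \left(-1 - 3 \left(-4 + \frac{1}{N}\right)\right) = - 8 \left(-1 + \left(12 - \frac{3}{N}\right)\right) = - 8 \left(11 - \frac{3}{N}\right) = -88 + \frac{24}{N}$)
$- r{\left(S - k \right)} = - (-88 + \frac{24}{-138 - -123}) = - (-88 + \frac{24}{-138 + 123}) = - (-88 + \frac{24}{-15}) = - (-88 + 24 \left(- \frac{1}{15}\right)) = - (-88 - \frac{8}{5}) = \left(-1\right) \left(- \frac{448}{5}\right) = \frac{448}{5}$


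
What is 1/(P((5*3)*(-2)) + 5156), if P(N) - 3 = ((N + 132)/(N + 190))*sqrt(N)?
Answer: 3301760/17033787643 - 408*I*sqrt(30)/17033787643 ≈ 0.00019384 - 1.3119e-7*I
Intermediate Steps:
P(N) = 3 + sqrt(N)*(132 + N)/(190 + N) (P(N) = 3 + ((N + 132)/(N + 190))*sqrt(N) = 3 + ((132 + N)/(190 + N))*sqrt(N) = 3 + sqrt(N)*(132 + N)/(190 + N))
1/(P((5*3)*(-2)) + 5156) = 1/((570 + ((5*3)*(-2))**(3/2) + 3*((5*3)*(-2)) + 132*sqrt((5*3)*(-2)))/(190 + (5*3)*(-2)) + 5156) = 1/((570 + (15*(-2))**(3/2) + 3*(15*(-2)) + 132*sqrt(15*(-2)))/(190 + 15*(-2)) + 5156) = 1/((570 + (-30)**(3/2) + 3*(-30) + 132*sqrt(-30))/(190 - 30) + 5156) = 1/((570 - 30*I*sqrt(30) - 90 + 132*(I*sqrt(30)))/160 + 5156) = 1/((570 - 30*I*sqrt(30) - 90 + 132*I*sqrt(30))/160 + 5156) = 1/((480 + 102*I*sqrt(30))/160 + 5156) = 1/((3 + 51*I*sqrt(30)/80) + 5156) = 1/(5159 + 51*I*sqrt(30)/80)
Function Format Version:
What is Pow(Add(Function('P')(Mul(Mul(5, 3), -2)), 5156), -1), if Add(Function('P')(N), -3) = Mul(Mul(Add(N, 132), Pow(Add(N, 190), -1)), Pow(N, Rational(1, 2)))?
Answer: Add(Rational(3301760, 17033787643), Mul(Rational(-408, 17033787643), I, Pow(30, Rational(1, 2)))) ≈ Add(0.00019384, Mul(-1.3119e-7, I))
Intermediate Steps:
Function('P')(N) = Add(3, Mul(Pow(N, Rational(1, 2)), Pow(Add(190, N), -1), Add(132, N))) (Function('P')(N) = Add(3, Mul(Mul(Add(N, 132), Pow(Add(N, 190), -1)), Pow(N, Rational(1, 2)))) = Add(3, Mul(Mul(Add(132, N), Pow(Add(190, N), -1)), Pow(N, Rational(1, 2)))) = Add(3, Mul(Mul(Pow(Add(190, N), -1), Add(132, N)), Pow(N, Rational(1, 2)))) = Add(3, Mul(Pow(N, Rational(1, 2)), Pow(Add(190, N), -1), Add(132, N))))
Pow(Add(Function('P')(Mul(Mul(5, 3), -2)), 5156), -1) = Pow(Add(Mul(Pow(Add(190, Mul(Mul(5, 3), -2)), -1), Add(570, Pow(Mul(Mul(5, 3), -2), Rational(3, 2)), Mul(3, Mul(Mul(5, 3), -2)), Mul(132, Pow(Mul(Mul(5, 3), -2), Rational(1, 2))))), 5156), -1) = Pow(Add(Mul(Pow(Add(190, Mul(15, -2)), -1), Add(570, Pow(Mul(15, -2), Rational(3, 2)), Mul(3, Mul(15, -2)), Mul(132, Pow(Mul(15, -2), Rational(1, 2))))), 5156), -1) = Pow(Add(Mul(Pow(Add(190, -30), -1), Add(570, Pow(-30, Rational(3, 2)), Mul(3, -30), Mul(132, Pow(-30, Rational(1, 2))))), 5156), -1) = Pow(Add(Mul(Pow(160, -1), Add(570, Mul(-30, I, Pow(30, Rational(1, 2))), -90, Mul(132, Mul(I, Pow(30, Rational(1, 2)))))), 5156), -1) = Pow(Add(Mul(Rational(1, 160), Add(570, Mul(-30, I, Pow(30, Rational(1, 2))), -90, Mul(132, I, Pow(30, Rational(1, 2))))), 5156), -1) = Pow(Add(Mul(Rational(1, 160), Add(480, Mul(102, I, Pow(30, Rational(1, 2))))), 5156), -1) = Pow(Add(Add(3, Mul(Rational(51, 80), I, Pow(30, Rational(1, 2)))), 5156), -1) = Pow(Add(5159, Mul(Rational(51, 80), I, Pow(30, Rational(1, 2)))), -1)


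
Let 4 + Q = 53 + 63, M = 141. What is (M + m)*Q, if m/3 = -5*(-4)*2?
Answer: 29232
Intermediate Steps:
m = 120 (m = 3*(-5*(-4)*2) = 3*(20*2) = 3*40 = 120)
Q = 112 (Q = -4 + (53 + 63) = -4 + 116 = 112)
(M + m)*Q = (141 + 120)*112 = 261*112 = 29232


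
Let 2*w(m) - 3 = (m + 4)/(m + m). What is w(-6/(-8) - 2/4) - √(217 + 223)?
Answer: 23/4 - 2*√110 ≈ -15.226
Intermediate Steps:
w(m) = 3/2 + (4 + m)/(4*m) (w(m) = 3/2 + ((m + 4)/(m + m))/2 = 3/2 + ((4 + m)/((2*m)))/2 = 3/2 + ((4 + m)*(1/(2*m)))/2 = 3/2 + ((4 + m)/(2*m))/2 = 3/2 + (4 + m)/(4*m))
w(-6/(-8) - 2/4) - √(217 + 223) = (7/4 + 1/(-6/(-8) - 2/4)) - √(217 + 223) = (7/4 + 1/(-6*(-⅛) - 2*¼)) - √440 = (7/4 + 1/(¾ - ½)) - 2*√110 = (7/4 + 1/(¼)) - 2*√110 = (7/4 + 4) - 2*√110 = 23/4 - 2*√110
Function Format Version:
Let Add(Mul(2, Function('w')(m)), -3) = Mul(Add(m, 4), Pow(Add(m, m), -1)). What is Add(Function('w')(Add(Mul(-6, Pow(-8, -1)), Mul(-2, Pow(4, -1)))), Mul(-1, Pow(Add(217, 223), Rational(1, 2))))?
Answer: Add(Rational(23, 4), Mul(-2, Pow(110, Rational(1, 2)))) ≈ -15.226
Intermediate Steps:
Function('w')(m) = Add(Rational(3, 2), Mul(Rational(1, 4), Pow(m, -1), Add(4, m))) (Function('w')(m) = Add(Rational(3, 2), Mul(Rational(1, 2), Mul(Add(m, 4), Pow(Add(m, m), -1)))) = Add(Rational(3, 2), Mul(Rational(1, 2), Mul(Add(4, m), Pow(Mul(2, m), -1)))) = Add(Rational(3, 2), Mul(Rational(1, 2), Mul(Add(4, m), Mul(Rational(1, 2), Pow(m, -1))))) = Add(Rational(3, 2), Mul(Rational(1, 2), Mul(Rational(1, 2), Pow(m, -1), Add(4, m)))) = Add(Rational(3, 2), Mul(Rational(1, 4), Pow(m, -1), Add(4, m))))
Add(Function('w')(Add(Mul(-6, Pow(-8, -1)), Mul(-2, Pow(4, -1)))), Mul(-1, Pow(Add(217, 223), Rational(1, 2)))) = Add(Add(Rational(7, 4), Pow(Add(Mul(-6, Pow(-8, -1)), Mul(-2, Pow(4, -1))), -1)), Mul(-1, Pow(Add(217, 223), Rational(1, 2)))) = Add(Add(Rational(7, 4), Pow(Add(Mul(-6, Rational(-1, 8)), Mul(-2, Rational(1, 4))), -1)), Mul(-1, Pow(440, Rational(1, 2)))) = Add(Add(Rational(7, 4), Pow(Add(Rational(3, 4), Rational(-1, 2)), -1)), Mul(-1, Mul(2, Pow(110, Rational(1, 2))))) = Add(Add(Rational(7, 4), Pow(Rational(1, 4), -1)), Mul(-2, Pow(110, Rational(1, 2)))) = Add(Add(Rational(7, 4), 4), Mul(-2, Pow(110, Rational(1, 2)))) = Add(Rational(23, 4), Mul(-2, Pow(110, Rational(1, 2))))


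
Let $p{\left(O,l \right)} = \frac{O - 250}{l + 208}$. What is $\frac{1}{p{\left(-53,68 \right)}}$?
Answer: $- \frac{92}{101} \approx -0.91089$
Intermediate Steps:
$p{\left(O,l \right)} = \frac{-250 + O}{208 + l}$
$\frac{1}{p{\left(-53,68 \right)}} = \frac{1}{\frac{1}{208 + 68} \left(-250 - 53\right)} = \frac{1}{\frac{1}{276} \left(-303\right)} = \frac{1}{- \frac{101}{92}} = - \frac{92}{101}$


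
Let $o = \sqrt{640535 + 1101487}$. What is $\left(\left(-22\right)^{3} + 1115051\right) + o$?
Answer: $1104403 + 3 \sqrt{193558} \approx 1.1057 \cdot 10^{6}$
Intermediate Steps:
$o = 3 \sqrt{193558}$ ($o = \sqrt{1742022} = 3 \sqrt{193558} \approx 1319.9$)
$\left(\left(-22\right)^{3} + 1115051\right) + o = \left(\left(-22\right)^{3} + 1115051\right) + 3 \sqrt{193558} = \left(-10648 + 1115051\right) + 3 \sqrt{193558} = 1104403 + 3 \sqrt{193558}$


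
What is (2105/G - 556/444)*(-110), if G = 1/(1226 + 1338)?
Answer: -65900040910/111 ≈ -5.9369e+8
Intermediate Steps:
G = 1/2564 ≈ 0.00039002
(2105/G - 556/444)*(-110) = (2105/(1/2564) - 556/444)*(-110) = (2105*2564 - 556*1/444)*(-110) = (5397220 - 139/111)*(-110) = (599091281/111)*(-110) = -65900040910/111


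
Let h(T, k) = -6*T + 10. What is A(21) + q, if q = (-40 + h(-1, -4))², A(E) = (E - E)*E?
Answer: 576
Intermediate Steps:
A(E) = 0 (A(E) = 0*E = 0)
h(T, k) = 10 - 6*T
q = 576 (q = (-40 + (10 - 6*(-1)))² = (-40 + (10 + 6))² = (-40 + 16)² = (-24)² = 576)
A(21) + q = 0 + 576 = 576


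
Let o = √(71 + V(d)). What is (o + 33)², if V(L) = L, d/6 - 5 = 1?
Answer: (33 + √107)² ≈ 1878.7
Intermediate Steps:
d = 36 (d = 30 + 6*1 = 30 + 6 = 36)
o = √107 (o = √(71 + 36) = √107 ≈ 10.344)
(o + 33)² = (√107 + 33)² = (33 + √107)²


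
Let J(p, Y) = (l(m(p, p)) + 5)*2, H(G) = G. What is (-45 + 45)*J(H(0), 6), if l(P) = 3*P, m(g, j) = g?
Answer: 0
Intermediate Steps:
J(p, Y) = 10 + 6*p (J(p, Y) = (3*p + 5)*2 = (5 + 3*p)*2 = 10 + 6*p)
(-45 + 45)*J(H(0), 6) = (-45 + 45)*(10 + 6*0) = 0*(10 + 0) = 0*10 = 0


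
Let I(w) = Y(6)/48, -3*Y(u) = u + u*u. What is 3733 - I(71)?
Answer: 89599/24 ≈ 3733.3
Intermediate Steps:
Y(u) = -u/3 - u²/3 (Y(u) = -(u + u*u)/3 = -(u + u²)/3 = -u/3 - u²/3)
I(w) = -7/24 (I(w) = -⅓*6*(1 + 6)/48 = -⅓*6*7*(1/48) = -14*1/48 = -7/24)
3733 - I(71) = 3733 - 1*(-7/24) = 3733 + 7/24 = 89599/24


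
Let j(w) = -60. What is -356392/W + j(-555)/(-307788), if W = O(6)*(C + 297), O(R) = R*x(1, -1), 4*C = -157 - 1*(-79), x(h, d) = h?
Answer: -9141090083/42705585 ≈ -214.05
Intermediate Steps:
C = -39/2 (C = (-157 - 1*(-79))/4 = (-157 + 79)/4 = (1/4)*(-78) = -39/2 ≈ -19.500)
O(R) = R (O(R) = R*1 = R)
W = 1665 (W = 6*(-39/2 + 297) = 6*(555/2) = 1665)
-356392/W + j(-555)/(-307788) = -356392/1665 - 60/(-307788) = -356392*1/1665 - 60*(-1/307788) = -356392/1665 + 5/25649 = -9141090083/42705585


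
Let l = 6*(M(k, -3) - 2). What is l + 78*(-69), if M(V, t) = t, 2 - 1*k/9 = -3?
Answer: -5412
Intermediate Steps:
k = 45 (k = 18 - 9*(-3) = 18 + 27 = 45)
l = -30 (l = 6*(-3 - 2) = 6*(-5) = -30)
l + 78*(-69) = -30 + 78*(-69) = -30 - 5382 = -5412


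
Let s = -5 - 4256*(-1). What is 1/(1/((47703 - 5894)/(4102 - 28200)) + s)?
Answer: 41809/177705961 ≈ 0.00023527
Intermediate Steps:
s = 4251 (s = -5 - 152*(-28) = -5 + 4256 = 4251)
1/(1/((47703 - 5894)/(4102 - 28200)) + s) = 1/(1/((47703 - 5894)/(4102 - 28200)) + 4251) = 1/(1/(41809/(-24098)) + 4251) = 1/(1/(41809*(-1/24098)) + 4251) = 1/(1/(-41809/24098) + 4251) = 1/(-24098/41809 + 4251) = 1/(177705961/41809) = 41809/177705961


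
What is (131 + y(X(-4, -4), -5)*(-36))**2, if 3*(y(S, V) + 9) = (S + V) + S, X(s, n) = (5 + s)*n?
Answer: 373321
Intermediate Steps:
X(s, n) = n*(5 + s)
y(S, V) = -9 + V/3 + 2*S/3 (y(S, V) = -9 + ((S + V) + S)/3 = -9 + (V + 2*S)/3 = -9 + (V/3 + 2*S/3) = -9 + V/3 + 2*S/3)
(131 + y(X(-4, -4), -5)*(-36))**2 = (131 + (-9 + (1/3)*(-5) + 2*(-4*(5 - 4))/3)*(-36))**2 = (131 + (-9 - 5/3 + 2*(-4*1)/3)*(-36))**2 = (131 + (-9 - 5/3 + (2/3)*(-4))*(-36))**2 = (131 + (-9 - 5/3 - 8/3)*(-36))**2 = (131 - 40/3*(-36))**2 = (131 + 480)**2 = 611**2 = 373321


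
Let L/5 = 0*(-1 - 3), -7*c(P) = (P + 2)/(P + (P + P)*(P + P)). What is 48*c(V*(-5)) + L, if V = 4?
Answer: 216/2765 ≈ 0.078119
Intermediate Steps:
c(P) = -(2 + P)/(7*(P + 4*P**2)) (c(P) = -(P + 2)/(7*(P + (P + P)*(P + P))) = -(2 + P)/(7*(P + (2*P)*(2*P))) = -(2 + P)/(7*(P + 4*P**2)))
L = 0 (L = 5*(0*(-1 - 3)) = 5*(0*(-4)) = 5*0 = 0)
48*c(V*(-5)) + L = 48*((-2 - 4*(-5))/(7*((4*(-5)))*(1 + 4*(4*(-5))))) + 0 = 48*((1/7)*(-2 - 1*(-20))/(-20*(1 + 4*(-20)))) + 0 = 48*((1/7)*(-1/20)*(-2 + 20)/(1 - 80)) + 0 = 48*((1/7)*(-1/20)*18/(-79)) + 0 = 48*((1/7)*(-1/20)*(-1/79)*18) + 0 = 48*(9/5530) + 0 = 216/2765 + 0 = 216/2765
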